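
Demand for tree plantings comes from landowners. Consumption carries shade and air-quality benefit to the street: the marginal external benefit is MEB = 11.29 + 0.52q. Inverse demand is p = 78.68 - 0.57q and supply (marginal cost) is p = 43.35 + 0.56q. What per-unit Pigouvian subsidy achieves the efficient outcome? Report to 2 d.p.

Social marginal benefit = demand + MEB = 89.97 - 0.05q.
Set SMB = MC: 89.97 - 0.05q = 43.35 + 0.56q → q* = 76.4262.
The Pigouvian subsidy equals MEB at q*: 11.29 + 0.52×76.4262 = 51.0316.

subsidy = 51.03 per unit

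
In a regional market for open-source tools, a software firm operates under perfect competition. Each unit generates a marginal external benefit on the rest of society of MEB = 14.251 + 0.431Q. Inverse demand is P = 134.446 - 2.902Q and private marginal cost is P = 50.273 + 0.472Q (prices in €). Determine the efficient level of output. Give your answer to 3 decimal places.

Social marginal cost = private MC − MEB = 36.022 + 0.041Q.
Set SMC = demand: 36.022 + 0.041Q = 134.446 - 2.902Q → Q* = 33.4434.

Q* = 33.443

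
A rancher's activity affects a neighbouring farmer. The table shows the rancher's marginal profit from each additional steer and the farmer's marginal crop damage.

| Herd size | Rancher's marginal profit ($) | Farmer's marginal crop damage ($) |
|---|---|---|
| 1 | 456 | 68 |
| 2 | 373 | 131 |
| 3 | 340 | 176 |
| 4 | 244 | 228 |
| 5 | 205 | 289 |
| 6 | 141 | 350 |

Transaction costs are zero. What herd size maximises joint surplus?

4

Bargaining reaches the level where marginal profit last exceeds marginal crop damage.
That holds through level 4 (244 ≥ 228) but not at 5 (205 < 289).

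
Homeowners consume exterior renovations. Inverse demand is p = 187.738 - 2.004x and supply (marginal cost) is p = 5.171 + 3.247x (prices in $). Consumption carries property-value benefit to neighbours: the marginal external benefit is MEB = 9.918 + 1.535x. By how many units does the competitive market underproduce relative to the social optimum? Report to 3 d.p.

17.031 units

Market equilibrium (private): 5.171 + 3.247x = 187.738 - 2.004x → x_m = 34.7680.
Social marginal benefit = demand + MEB = 197.656 - 0.469x.
Set SMB = MC: 197.656 - 0.469x = 5.171 + 3.247x → x* = 51.7990.
Gap = |34.7680 − 51.7990| = 17.0310.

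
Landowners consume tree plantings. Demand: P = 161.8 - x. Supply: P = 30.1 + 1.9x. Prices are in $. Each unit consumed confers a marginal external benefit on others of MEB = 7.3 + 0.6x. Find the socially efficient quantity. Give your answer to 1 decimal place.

Social marginal benefit = demand + MEB = 169.1 - 0.4x.
Set SMB = MC: 169.1 - 0.4x = 30.1 + 1.9x → x* = 60.4348.

x* = 60.4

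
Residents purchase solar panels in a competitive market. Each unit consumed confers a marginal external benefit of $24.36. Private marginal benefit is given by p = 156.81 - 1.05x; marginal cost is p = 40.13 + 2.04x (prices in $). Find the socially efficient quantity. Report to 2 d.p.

x* = 45.64

Social marginal benefit = demand + MEB = 181.17 - 1.05x.
Set SMB = MC: 181.17 - 1.05x = 40.13 + 2.04x → x* = 45.6440.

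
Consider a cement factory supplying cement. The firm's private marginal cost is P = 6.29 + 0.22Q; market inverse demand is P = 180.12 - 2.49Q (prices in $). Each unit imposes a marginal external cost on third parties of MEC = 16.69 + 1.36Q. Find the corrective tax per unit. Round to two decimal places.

Social marginal cost = private MC + MEC = 22.98 + 1.58Q.
Set SMC = demand: 22.98 + 1.58Q = 180.12 - 2.49Q → Q* = 38.6093.
The Pigouvian tax equals MEC at Q*: 16.69 + 1.36×38.6093 = 69.1986.

tax = $69.20 per unit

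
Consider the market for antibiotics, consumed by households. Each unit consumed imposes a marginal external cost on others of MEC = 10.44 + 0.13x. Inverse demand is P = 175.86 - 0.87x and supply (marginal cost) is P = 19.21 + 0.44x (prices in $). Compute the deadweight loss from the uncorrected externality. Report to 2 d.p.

Market equilibrium (private): 19.21 + 0.44x = 175.86 - 0.87x → x_m = 119.5802.
Social marginal benefit = demand − MEC = 165.42 - x.
Set SMB = MC: 165.42 - x = 19.21 + 0.44x → x* = 101.5347.
The loss is the area between SMB and MC from x* to x_m; with linear curves that's a triangle of height MEC(x_m).
DWL = ½ × 18.0455 × 25.9854 = 234.4598.

DWL = $234.46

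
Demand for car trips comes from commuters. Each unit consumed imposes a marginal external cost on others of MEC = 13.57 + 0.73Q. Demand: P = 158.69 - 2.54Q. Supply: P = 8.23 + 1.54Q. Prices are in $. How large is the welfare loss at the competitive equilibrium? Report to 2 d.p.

Market equilibrium (private): 8.23 + 1.54Q = 158.69 - 2.54Q → Q_m = 36.8775.
Social marginal benefit = demand − MEC = 145.12 - 3.27Q.
Set SMB = MC: 145.12 - 3.27Q = 8.23 + 1.54Q → Q* = 28.4595.
Between Q* and Q_m the wedge MC − SMB runs linearly from 0 to MEC(Q_m), so the loss is a triangle.
DWL = ½ × 8.4180 × 40.4905 = 170.4245.

DWL = $170.42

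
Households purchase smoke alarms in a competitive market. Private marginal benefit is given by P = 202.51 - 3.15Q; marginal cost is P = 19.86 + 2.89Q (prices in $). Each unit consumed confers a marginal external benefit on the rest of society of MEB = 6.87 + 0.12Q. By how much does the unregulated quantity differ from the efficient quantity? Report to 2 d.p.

1.77 units

Market equilibrium (private): 19.86 + 2.89Q = 202.51 - 3.15Q → Q_m = 30.2401.
Social marginal benefit = demand + MEB = 209.38 - 3.03Q.
Set SMB = MC: 209.38 - 3.03Q = 19.86 + 2.89Q → Q* = 32.0135.
Gap = |30.2401 − 32.0135| = 1.7734.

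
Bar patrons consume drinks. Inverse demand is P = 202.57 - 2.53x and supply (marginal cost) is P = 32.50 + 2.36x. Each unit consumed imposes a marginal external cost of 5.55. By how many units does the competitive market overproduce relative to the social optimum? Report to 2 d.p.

Market equilibrium (private): 32.50 + 2.36x = 202.57 - 2.53x → x_m = 34.7791.
Social marginal benefit = demand − MEC = 197.02 - 2.53x.
Set SMB = MC: 197.02 - 2.53x = 32.50 + 2.36x → x* = 33.6442.
Gap = |34.7791 − 33.6442| = 1.1349.

1.13 units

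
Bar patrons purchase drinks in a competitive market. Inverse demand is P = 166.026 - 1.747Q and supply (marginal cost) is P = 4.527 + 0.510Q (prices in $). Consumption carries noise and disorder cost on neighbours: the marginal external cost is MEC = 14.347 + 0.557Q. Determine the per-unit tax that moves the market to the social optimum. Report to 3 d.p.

tax = $43.474 per unit

Social marginal benefit = demand − MEC = 151.679 - 2.304Q.
Set SMB = MC: 151.679 - 2.304Q = 4.527 + 0.510Q → Q* = 52.2928.
The Pigouvian tax equals MEC at Q*: 14.347 + 0.557×52.2928 = 43.4741.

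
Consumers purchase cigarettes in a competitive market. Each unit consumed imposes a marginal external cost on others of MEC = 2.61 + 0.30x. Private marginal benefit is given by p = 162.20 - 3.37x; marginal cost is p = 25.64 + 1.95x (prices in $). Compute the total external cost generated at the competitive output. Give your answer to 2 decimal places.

$165.83

Market equilibrium (private): 25.64 + 1.95x = 162.20 - 3.37x → x_m = 25.6692.
Total external cost = ∫₀^{x_m} (2.61 + 0.30x) dx = 2.61×25.6692 + ½×0.30×25.6692² = 165.8328.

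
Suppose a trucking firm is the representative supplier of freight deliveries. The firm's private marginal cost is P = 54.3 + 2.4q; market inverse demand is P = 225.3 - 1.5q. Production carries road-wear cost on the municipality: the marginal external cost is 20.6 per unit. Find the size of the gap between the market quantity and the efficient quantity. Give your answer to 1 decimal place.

5.3 units

Market equilibrium (private): 54.3 + 2.4q = 225.3 - 1.5q → q_m = 43.8462.
Social marginal cost = private MC + MEC = 74.9 + 2.4q.
Set SMC = demand: 74.9 + 2.4q = 225.3 - 1.5q → q* = 38.5641.
Gap = |43.8462 − 38.5641| = 5.2821.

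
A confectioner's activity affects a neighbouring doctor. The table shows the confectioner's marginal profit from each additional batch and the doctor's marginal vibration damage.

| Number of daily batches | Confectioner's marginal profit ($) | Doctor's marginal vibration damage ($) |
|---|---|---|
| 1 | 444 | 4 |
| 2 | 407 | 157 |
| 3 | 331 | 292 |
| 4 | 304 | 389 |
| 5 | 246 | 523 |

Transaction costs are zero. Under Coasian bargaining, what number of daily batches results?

Bargaining reaches the level where marginal profit last exceeds marginal vibration damage.
That holds through level 3 (331 ≥ 292) but not at 4 (304 < 389).

3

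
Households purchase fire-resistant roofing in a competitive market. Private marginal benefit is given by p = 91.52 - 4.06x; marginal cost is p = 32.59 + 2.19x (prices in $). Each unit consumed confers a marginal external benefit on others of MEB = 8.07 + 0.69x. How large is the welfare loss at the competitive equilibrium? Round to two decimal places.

Market equilibrium (private): 32.59 + 2.19x = 91.52 - 4.06x → x_m = 9.4288.
Social marginal benefit = demand + MEB = 99.59 - 3.37x.
Set SMB = MC: 99.59 - 3.37x = 32.59 + 2.19x → x* = 12.0504.
Between x* and x_m the wedge SMB − MC runs linearly from 0 to MEB(x_m), so the loss is a triangle.
DWL = ½ × 2.6216 × 14.5759 = 19.1061.

DWL = $19.11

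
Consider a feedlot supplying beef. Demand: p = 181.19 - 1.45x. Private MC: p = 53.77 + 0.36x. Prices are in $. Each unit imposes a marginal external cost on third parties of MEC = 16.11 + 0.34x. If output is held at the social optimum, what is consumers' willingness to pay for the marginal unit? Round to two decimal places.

Social marginal cost = private MC + MEC = 69.88 + 0.70x.
Set SMC = demand: 69.88 + 0.70x = 181.19 - 1.45x → x* = 51.7721.
Consumer price on the demand curve at x*: 181.19 − 1.45×51.7721 = 106.1205.

P = $106.12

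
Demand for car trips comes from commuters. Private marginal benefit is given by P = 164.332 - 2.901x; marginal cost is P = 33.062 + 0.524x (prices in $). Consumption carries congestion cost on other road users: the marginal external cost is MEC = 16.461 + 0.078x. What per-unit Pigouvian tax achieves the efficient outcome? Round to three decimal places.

tax = $19.017 per unit

Social marginal benefit = demand − MEC = 147.871 - 2.979x.
Set SMB = MC: 147.871 - 2.979x = 33.062 + 0.524x → x* = 32.7745.
The Pigouvian tax equals MEC at x*: 16.461 + 0.078×32.7745 = 19.0174.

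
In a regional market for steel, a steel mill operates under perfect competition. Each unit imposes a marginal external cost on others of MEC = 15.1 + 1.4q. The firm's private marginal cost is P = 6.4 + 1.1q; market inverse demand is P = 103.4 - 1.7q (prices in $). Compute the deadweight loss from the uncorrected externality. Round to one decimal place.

Market equilibrium (private): 6.4 + 1.1q = 103.4 - 1.7q → q_m = 34.6429.
Social marginal cost = private MC + MEC = 21.5 + 2.5q.
Set SMC = demand: 21.5 + 2.5q = 103.4 - 1.7q → q* = 19.5000.
Height of the DWL triangle at q_m is SMC(q_m) − demand(q_m) = MEC(q_m) = 63.6000.
DWL = ½ × 15.1429 × 63.6000 = 481.5442.

DWL = $481.5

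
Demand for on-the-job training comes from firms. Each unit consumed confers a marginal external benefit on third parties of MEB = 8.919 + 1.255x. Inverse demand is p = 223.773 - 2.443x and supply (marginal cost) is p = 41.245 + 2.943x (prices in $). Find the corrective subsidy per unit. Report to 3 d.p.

subsidy = $67.081 per unit

Social marginal benefit = demand + MEB = 232.692 - 1.188x.
Set SMB = MC: 232.692 - 1.188x = 41.245 + 2.943x → x* = 46.3440.
The Pigouvian subsidy equals MEB at x*: 8.919 + 1.255×46.3440 = 67.0807.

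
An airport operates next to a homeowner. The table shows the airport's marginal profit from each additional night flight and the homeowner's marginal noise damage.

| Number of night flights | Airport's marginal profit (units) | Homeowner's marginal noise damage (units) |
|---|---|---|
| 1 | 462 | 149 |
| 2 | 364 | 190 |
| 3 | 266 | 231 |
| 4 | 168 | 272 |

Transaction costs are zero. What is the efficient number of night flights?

3

Bargaining reaches the level where marginal profit last exceeds marginal noise damage.
That holds through level 3 (266 ≥ 231) but not at 4 (168 < 272).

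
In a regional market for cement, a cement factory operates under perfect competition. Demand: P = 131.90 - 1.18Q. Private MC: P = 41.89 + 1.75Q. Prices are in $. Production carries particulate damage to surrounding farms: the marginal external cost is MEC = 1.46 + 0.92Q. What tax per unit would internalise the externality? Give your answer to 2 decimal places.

Social marginal cost = private MC + MEC = 43.35 + 2.67Q.
Set SMC = demand: 43.35 + 2.67Q = 131.90 - 1.18Q → Q* = 23.0000.
The Pigouvian tax equals MEC at Q*: 1.46 + 0.92×23.0000 = 22.6200.

tax = $22.62 per unit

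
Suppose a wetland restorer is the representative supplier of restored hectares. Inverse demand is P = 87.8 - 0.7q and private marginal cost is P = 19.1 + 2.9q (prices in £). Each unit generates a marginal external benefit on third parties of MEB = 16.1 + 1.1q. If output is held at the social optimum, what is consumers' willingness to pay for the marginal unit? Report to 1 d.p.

Social marginal cost = private MC − MEB = 3.0 + 1.8q.
Set SMC = demand: 3.0 + 1.8q = 87.8 - 0.7q → q* = 33.9200.
Consumer price on the demand curve at q*: 87.8 − 0.7×33.9200 = 64.0560.

P = £64.1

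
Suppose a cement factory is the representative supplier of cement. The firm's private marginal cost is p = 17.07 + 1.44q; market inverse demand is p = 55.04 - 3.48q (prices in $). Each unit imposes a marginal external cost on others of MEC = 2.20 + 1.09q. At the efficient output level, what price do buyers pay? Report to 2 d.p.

P = $34.33

Social marginal cost = private MC + MEC = 19.27 + 2.53q.
Set SMC = demand: 19.27 + 2.53q = 55.04 - 3.48q → q* = 5.9517.
Consumer price on the demand curve at q*: 55.04 − 3.48×5.9517 = 34.3281.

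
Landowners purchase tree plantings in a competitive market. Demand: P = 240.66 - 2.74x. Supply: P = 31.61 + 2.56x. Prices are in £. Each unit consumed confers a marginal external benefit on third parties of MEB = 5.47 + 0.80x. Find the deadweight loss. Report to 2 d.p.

DWL = £152.31

Market equilibrium (private): 31.61 + 2.56x = 240.66 - 2.74x → x_m = 39.4434.
Social marginal benefit = demand + MEB = 246.13 - 1.94x.
Set SMB = MC: 246.13 - 1.94x = 31.61 + 2.56x → x* = 47.6711.
Between x* and x_m the wedge SMB − MC runs linearly from 0 to MEB(x_m), so the loss is a triangle.
DWL = ½ × 8.2277 × 37.0247 = 152.3141.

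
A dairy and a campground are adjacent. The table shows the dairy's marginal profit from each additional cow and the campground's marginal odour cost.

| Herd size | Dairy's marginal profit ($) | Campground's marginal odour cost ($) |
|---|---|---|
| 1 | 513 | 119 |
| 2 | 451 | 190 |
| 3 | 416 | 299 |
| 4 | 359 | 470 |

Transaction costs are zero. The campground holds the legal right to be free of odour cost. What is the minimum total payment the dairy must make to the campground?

Efficient level: marginal profit ≥ marginal odour cost through level 3, so k* = 3.
With the campground holding the right, the dairy must at least compensate total damage at k*: 119 + 190 + 299 = 608.

$608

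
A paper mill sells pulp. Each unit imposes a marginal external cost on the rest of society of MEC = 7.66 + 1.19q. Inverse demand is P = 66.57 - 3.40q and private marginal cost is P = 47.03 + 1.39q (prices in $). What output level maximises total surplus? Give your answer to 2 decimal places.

Social marginal cost = private MC + MEC = 54.69 + 2.58q.
Set SMC = demand: 54.69 + 2.58q = 66.57 - 3.40q → q* = 1.9866.

q* = 1.99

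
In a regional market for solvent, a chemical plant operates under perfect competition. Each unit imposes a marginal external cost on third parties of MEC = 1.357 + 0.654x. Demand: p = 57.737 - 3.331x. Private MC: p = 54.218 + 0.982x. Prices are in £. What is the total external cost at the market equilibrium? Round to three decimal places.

£1.325

Market equilibrium (private): 54.218 + 0.982x = 57.737 - 3.331x → x_m = 0.8159.
Total external cost = ∫₀^{x_m} (1.357 + 0.654x) dx = 1.357×0.8159 + ½×0.654×0.8159² = 1.3249.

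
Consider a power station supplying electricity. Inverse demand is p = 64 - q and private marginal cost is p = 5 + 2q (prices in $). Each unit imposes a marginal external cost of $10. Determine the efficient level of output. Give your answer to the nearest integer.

Social marginal cost = private MC + MEC = 15 + 2q.
Set SMC = demand: 15 + 2q = 64 - q → q* = 16.3333.

q* = 16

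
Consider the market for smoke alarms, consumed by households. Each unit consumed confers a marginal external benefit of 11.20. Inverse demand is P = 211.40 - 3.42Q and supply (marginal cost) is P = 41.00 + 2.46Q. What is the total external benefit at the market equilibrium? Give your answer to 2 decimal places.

Market equilibrium (private): 41.00 + 2.46Q = 211.40 - 3.42Q → Q_m = 28.9796.
Total external benefit = MEB × Q_m = 11.20 × 28.9796 = 324.5715.

324.57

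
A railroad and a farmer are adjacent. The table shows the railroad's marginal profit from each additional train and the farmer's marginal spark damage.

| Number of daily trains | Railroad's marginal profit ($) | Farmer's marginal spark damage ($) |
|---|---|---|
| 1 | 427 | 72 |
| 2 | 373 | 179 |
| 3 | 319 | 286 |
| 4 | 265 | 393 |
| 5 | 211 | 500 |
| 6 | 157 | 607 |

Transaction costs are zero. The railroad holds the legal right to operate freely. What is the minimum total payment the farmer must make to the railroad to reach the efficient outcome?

Left alone the railroad would choose level 6 (marginal profit stays positive).
Efficient level: k* = 3 (marginal profit ≥ marginal spark damage through 3).
The farmer must at least cover the railroad's forgone profit from cutting 6→3: 265 + 211 + 157 = 633.

$633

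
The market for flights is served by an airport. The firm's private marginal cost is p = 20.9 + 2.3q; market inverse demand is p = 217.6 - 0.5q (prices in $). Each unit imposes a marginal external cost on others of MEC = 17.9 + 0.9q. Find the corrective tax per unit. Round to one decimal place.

Social marginal cost = private MC + MEC = 38.8 + 3.2q.
Set SMC = demand: 38.8 + 3.2q = 217.6 - 0.5q → q* = 48.3243.
The Pigouvian tax equals MEC at q*: 17.9 + 0.9×48.3243 = 61.3919.

tax = $61.4 per unit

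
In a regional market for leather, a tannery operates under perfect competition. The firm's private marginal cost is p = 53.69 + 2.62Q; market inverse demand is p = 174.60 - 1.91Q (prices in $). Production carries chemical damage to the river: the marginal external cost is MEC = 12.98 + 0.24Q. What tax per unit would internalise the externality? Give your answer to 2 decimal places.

Social marginal cost = private MC + MEC = 66.67 + 2.86Q.
Set SMC = demand: 66.67 + 2.86Q = 174.60 - 1.91Q → Q* = 22.6268.
The Pigouvian tax equals MEC at Q*: 12.98 + 0.24×22.6268 = 18.4104.

tax = $18.41 per unit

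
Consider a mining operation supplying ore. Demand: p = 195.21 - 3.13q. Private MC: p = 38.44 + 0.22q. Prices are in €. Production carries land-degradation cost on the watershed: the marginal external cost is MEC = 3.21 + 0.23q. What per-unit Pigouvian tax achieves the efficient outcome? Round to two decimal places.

tax = €13.08 per unit

Social marginal cost = private MC + MEC = 41.65 + 0.45q.
Set SMC = demand: 41.65 + 0.45q = 195.21 - 3.13q → q* = 42.8939.
The Pigouvian tax equals MEC at q*: 3.21 + 0.23×42.8939 = 13.0756.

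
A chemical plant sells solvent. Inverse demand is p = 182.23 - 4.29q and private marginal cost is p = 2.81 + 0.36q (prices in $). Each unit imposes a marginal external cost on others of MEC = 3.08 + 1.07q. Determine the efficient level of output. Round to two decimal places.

q* = 30.83

Social marginal cost = private MC + MEC = 5.89 + 1.43q.
Set SMC = demand: 5.89 + 1.43q = 182.23 - 4.29q → q* = 30.8287.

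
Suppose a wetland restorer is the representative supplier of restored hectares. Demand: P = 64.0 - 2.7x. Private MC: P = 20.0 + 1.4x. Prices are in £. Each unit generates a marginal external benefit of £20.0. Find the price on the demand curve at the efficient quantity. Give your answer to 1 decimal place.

P = £21.9

Social marginal cost = private MC − MEB = 0.0 + 1.4x.
Set SMC = demand: 0.0 + 1.4x = 64.0 - 2.7x → x* = 15.6098.
Consumer price on the demand curve at x*: 64.0 − 2.7×15.6098 = 21.8535.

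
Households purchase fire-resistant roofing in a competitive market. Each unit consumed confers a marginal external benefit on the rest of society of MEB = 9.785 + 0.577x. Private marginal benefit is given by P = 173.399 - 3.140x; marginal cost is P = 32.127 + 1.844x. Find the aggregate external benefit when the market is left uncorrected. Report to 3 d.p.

Market equilibrium (private): 32.127 + 1.844x = 173.399 - 3.140x → x_m = 28.3451.
Total external benefit = ∫₀^{x_m} (9.785 + 0.577x) dx = 9.785×28.3451 + ½×0.577×28.3451² = 509.1506.

509.151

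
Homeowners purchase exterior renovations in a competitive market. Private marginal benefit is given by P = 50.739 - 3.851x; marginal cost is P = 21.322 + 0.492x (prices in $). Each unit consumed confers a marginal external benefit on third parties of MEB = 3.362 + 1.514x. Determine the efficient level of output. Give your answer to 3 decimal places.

x* = 11.587

Social marginal benefit = demand + MEB = 54.101 - 2.337x.
Set SMB = MC: 54.101 - 2.337x = 21.322 + 0.492x → x* = 11.5868.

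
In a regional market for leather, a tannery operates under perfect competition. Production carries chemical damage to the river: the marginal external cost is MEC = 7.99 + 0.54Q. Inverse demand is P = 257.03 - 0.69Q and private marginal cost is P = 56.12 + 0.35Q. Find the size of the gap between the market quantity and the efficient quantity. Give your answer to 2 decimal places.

71.08 units

Market equilibrium (private): 56.12 + 0.35Q = 257.03 - 0.69Q → Q_m = 193.1827.
Social marginal cost = private MC + MEC = 64.11 + 0.89Q.
Set SMC = demand: 64.11 + 0.89Q = 257.03 - 0.69Q → Q* = 122.1013.
Gap = |193.1827 − 122.1013| = 71.0814.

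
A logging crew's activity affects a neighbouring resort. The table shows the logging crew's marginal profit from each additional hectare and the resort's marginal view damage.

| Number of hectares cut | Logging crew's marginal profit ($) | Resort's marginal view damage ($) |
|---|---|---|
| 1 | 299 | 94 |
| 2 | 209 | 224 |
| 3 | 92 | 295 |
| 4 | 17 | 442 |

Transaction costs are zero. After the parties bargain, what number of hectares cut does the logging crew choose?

1

Bargaining reaches the level where marginal profit last exceeds marginal view damage.
That holds through level 1 (299 ≥ 94) but not at 2 (209 < 224).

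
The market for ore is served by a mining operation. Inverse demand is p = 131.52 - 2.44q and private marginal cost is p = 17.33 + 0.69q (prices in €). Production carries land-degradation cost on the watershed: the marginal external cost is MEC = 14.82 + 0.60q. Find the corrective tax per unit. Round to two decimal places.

tax = €30.80 per unit

Social marginal cost = private MC + MEC = 32.15 + 1.29q.
Set SMC = demand: 32.15 + 1.29q = 131.52 - 2.44q → q* = 26.6408.
The Pigouvian tax equals MEC at q*: 14.82 + 0.60×26.6408 = 30.8045.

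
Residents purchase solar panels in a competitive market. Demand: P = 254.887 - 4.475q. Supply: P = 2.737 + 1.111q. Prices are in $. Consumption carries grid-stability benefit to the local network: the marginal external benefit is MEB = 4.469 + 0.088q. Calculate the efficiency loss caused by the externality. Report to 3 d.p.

DWL = $6.480

Market equilibrium (private): 2.737 + 1.111q = 254.887 - 4.475q → q_m = 45.1396.
Social marginal benefit = demand + MEB = 259.356 - 4.387q.
Set SMB = MC: 259.356 - 4.387q = 2.737 + 1.111q → q* = 46.6750.
Between q* and q_m the wedge SMB − MC runs linearly from 0 to MEB(q_m), so the loss is a triangle.
DWL = ½ × 1.5354 × 8.4413 = 6.4804.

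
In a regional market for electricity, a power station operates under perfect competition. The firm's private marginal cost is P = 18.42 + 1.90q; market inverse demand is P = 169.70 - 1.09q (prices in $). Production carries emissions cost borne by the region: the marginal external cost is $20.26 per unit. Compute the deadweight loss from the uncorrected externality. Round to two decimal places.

DWL = $68.64

Market equilibrium (private): 18.42 + 1.90q = 169.70 - 1.09q → q_m = 50.5953.
Social marginal cost = private MC + MEC = 38.68 + 1.90q.
Set SMC = demand: 38.68 + 1.90q = 169.70 - 1.09q → q* = 43.8194.
Height of the DWL triangle at q_m is SMC(q_m) − demand(q_m) = MEC(q_m) = 20.2600.
DWL = ½ × 6.7759 × 20.2600 = 68.6399.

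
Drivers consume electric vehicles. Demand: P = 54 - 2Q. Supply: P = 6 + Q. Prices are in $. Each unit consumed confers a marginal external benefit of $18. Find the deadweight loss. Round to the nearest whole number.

Market equilibrium (private): 6 + Q = 54 - 2Q → Q_m = 16.0000.
Social marginal benefit = demand + MEB = 72 - 2Q.
Set SMB = MC: 72 - 2Q = 6 + Q → Q* = 22.0000.
The loss is the area between SMB and MC from Q* to Q_m; with linear curves that's a triangle of height MEB(Q_m).
DWL = ½ × 6.0000 × 18.0000 = 54.0000.

DWL = $54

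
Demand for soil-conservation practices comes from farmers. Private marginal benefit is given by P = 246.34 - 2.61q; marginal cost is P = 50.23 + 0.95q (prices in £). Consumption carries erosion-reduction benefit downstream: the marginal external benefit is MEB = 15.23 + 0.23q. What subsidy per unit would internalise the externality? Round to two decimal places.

subsidy = £29.83 per unit

Social marginal benefit = demand + MEB = 261.57 - 2.38q.
Set SMB = MC: 261.57 - 2.38q = 50.23 + 0.95q → q* = 63.4655.
The Pigouvian subsidy equals MEB at q*: 15.23 + 0.23×63.4655 = 29.8271.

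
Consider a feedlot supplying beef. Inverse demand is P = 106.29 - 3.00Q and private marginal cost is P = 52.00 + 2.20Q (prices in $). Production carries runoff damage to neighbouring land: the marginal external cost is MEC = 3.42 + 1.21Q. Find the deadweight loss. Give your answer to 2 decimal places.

DWL = $20.10

Market equilibrium (private): 52.00 + 2.20Q = 106.29 - 3.00Q → Q_m = 10.4404.
Social marginal cost = private MC + MEC = 55.42 + 3.41Q.
Set SMC = demand: 55.42 + 3.41Q = 106.29 - 3.00Q → Q* = 7.9360.
The welfare-loss triangle has base |Q_m − Q*| and height MEC(Q_m) (the vertical gap between SMC and demand is zero at Q* and MEC at Q_m).
DWL = ½ × 2.5044 × 16.0529 = 20.1014.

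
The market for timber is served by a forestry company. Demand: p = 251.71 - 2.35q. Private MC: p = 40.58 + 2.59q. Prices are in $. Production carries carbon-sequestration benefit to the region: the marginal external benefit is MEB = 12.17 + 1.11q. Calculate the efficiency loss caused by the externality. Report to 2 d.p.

DWL = $463.89

Market equilibrium (private): 40.58 + 2.59q = 251.71 - 2.35q → q_m = 42.7389.
Social marginal cost = private MC − MEB = 28.41 + 1.48q.
Set SMC = demand: 28.41 + 1.48q = 251.71 - 2.35q → q* = 58.3029.
The loss is the area between SMC and demand from q* to q_m; with linear curves that's a triangle of height MEB(q_m).
DWL = ½ × 15.5640 × 59.6101 = 463.8858.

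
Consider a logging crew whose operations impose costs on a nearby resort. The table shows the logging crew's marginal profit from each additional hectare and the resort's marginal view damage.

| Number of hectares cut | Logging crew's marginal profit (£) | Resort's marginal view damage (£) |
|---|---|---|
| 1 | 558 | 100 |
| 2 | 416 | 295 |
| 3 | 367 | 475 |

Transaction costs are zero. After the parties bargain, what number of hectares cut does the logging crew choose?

Bargaining reaches the level where marginal profit last exceeds marginal view damage.
That holds through level 2 (416 ≥ 295) but not at 3 (367 < 475).

2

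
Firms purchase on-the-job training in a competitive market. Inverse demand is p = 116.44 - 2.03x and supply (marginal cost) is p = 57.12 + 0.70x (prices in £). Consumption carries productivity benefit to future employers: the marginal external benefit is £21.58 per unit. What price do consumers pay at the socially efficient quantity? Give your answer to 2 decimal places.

P = £56.28

Social marginal benefit = demand + MEB = 138.02 - 2.03x.
Set SMB = MC: 138.02 - 2.03x = 57.12 + 0.70x → x* = 29.6337.
Consumer price on the demand curve at x*: 116.44 − 2.03×29.6337 = 56.2836.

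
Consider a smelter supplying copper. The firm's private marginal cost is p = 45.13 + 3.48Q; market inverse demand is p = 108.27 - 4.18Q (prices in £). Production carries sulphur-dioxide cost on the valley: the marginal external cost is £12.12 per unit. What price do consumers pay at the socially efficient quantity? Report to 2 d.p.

P = £80.43

Social marginal cost = private MC + MEC = 57.25 + 3.48Q.
Set SMC = demand: 57.25 + 3.48Q = 108.27 - 4.18Q → Q* = 6.6606.
Consumer price on the demand curve at Q*: 108.27 − 4.18×6.6606 = 80.4287.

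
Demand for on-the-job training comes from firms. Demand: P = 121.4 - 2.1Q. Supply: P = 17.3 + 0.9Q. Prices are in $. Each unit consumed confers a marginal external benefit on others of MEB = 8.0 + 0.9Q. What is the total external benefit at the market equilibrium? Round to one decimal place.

$819.4

Market equilibrium (private): 17.3 + 0.9Q = 121.4 - 2.1Q → Q_m = 34.7000.
Total external benefit = ∫₀^{Q_m} (8.0 + 0.9Q) dQ = 8.0×34.7000 + ½×0.9×34.7000² = 819.4405.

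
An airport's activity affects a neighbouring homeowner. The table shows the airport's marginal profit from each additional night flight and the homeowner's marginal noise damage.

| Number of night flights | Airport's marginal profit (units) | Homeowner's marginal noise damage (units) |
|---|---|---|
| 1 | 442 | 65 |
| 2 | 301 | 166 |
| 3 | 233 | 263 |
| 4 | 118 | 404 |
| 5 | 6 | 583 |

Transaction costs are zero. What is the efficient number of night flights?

Bargaining reaches the level where marginal profit last exceeds marginal noise damage.
That holds through level 2 (301 ≥ 166) but not at 3 (233 < 263).

2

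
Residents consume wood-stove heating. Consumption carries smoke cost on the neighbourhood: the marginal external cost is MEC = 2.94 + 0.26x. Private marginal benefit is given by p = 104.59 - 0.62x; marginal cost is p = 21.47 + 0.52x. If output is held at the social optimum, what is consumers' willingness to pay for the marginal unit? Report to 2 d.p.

P = 69.08

Social marginal benefit = demand − MEC = 101.65 - 0.88x.
Set SMB = MC: 101.65 - 0.88x = 21.47 + 0.52x → x* = 57.2714.
Consumer price on the demand curve at x*: 104.59 − 0.62×57.2714 = 69.0817.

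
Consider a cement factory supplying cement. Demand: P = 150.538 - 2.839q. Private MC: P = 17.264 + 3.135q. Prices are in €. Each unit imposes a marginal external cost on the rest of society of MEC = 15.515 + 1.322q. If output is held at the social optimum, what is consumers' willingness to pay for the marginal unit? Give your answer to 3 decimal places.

P = €104.716

Social marginal cost = private MC + MEC = 32.779 + 4.457q.
Set SMC = demand: 32.779 + 4.457q = 150.538 - 2.839q → q* = 16.1402.
Consumer price on the demand curve at q*: 150.538 − 2.839×16.1402 = 104.7160.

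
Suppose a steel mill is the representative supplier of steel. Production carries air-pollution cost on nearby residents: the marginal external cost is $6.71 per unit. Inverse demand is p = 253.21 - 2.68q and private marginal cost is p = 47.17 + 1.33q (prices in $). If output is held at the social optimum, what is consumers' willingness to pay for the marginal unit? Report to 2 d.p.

Social marginal cost = private MC + MEC = 53.88 + 1.33q.
Set SMC = demand: 53.88 + 1.33q = 253.21 - 2.68q → q* = 49.7082.
Consumer price on the demand curve at q*: 253.21 − 2.68×49.7082 = 119.9920.

P = $119.99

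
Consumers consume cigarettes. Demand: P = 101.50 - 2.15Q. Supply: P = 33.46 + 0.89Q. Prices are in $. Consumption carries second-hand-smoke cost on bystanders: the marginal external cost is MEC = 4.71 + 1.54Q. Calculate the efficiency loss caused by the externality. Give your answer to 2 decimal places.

Market equilibrium (private): 33.46 + 0.89Q = 101.50 - 2.15Q → Q_m = 22.3816.
Social marginal benefit = demand − MEC = 96.79 - 3.69Q.
Set SMB = MC: 96.79 - 3.69Q = 33.46 + 0.89Q → Q* = 13.8275.
Between Q* and Q_m the wedge MC − SMB runs linearly from 0 to MEC(Q_m), so the loss is a triangle.
DWL = ½ × 8.5541 × 39.1776 = 167.5646.

DWL = $167.56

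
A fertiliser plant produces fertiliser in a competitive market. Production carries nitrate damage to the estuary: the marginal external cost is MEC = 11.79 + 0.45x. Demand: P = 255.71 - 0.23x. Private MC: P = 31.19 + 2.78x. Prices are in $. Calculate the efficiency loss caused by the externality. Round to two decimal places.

Market equilibrium (private): 31.19 + 2.78x = 255.71 - 0.23x → x_m = 74.5914.
Social marginal cost = private MC + MEC = 42.98 + 3.23x.
Set SMC = demand: 42.98 + 3.23x = 255.71 - 0.23x → x* = 61.4827.
The loss is the area between SMC and demand from x* to x_m; with linear curves that's a triangle of height MEC(x_m).
DWL = ½ × 13.1087 × 45.3561 = 297.2798.

DWL = $297.28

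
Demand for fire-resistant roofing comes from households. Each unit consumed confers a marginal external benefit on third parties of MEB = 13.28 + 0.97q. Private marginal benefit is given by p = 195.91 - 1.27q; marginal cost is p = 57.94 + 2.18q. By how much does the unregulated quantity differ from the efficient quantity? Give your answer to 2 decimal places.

21.00 units

Market equilibrium (private): 57.94 + 2.18q = 195.91 - 1.27q → q_m = 39.9913.
Social marginal benefit = demand + MEB = 209.19 - 0.30q.
Set SMB = MC: 209.19 - 0.30q = 57.94 + 2.18q → q* = 60.9879.
Gap = |39.9913 − 60.9879| = 20.9966.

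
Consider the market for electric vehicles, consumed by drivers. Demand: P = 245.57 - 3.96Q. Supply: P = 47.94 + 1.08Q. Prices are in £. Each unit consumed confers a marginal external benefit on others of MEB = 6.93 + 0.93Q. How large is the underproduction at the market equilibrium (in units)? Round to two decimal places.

10.56 units

Market equilibrium (private): 47.94 + 1.08Q = 245.57 - 3.96Q → Q_m = 39.2123.
Social marginal benefit = demand + MEB = 252.50 - 3.03Q.
Set SMB = MC: 252.50 - 3.03Q = 47.94 + 1.08Q → Q* = 49.7713.
Gap = |39.2123 − 49.7713| = 10.5590.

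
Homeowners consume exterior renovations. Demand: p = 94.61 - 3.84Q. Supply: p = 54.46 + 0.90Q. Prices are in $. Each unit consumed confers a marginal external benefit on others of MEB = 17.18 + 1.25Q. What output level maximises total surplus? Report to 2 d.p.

Social marginal benefit = demand + MEB = 111.79 - 2.59Q.
Set SMB = MC: 111.79 - 2.59Q = 54.46 + 0.90Q → Q* = 16.4269.

Q* = 16.43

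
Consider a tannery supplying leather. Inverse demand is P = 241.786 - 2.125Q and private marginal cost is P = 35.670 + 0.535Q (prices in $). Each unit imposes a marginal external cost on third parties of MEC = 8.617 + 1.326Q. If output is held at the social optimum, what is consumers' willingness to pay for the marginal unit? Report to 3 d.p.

P = $136.496

Social marginal cost = private MC + MEC = 44.287 + 1.861Q.
Set SMC = demand: 44.287 + 1.861Q = 241.786 - 2.125Q → Q* = 49.5482.
Consumer price on the demand curve at Q*: 241.786 − 2.125×49.5482 = 136.4961.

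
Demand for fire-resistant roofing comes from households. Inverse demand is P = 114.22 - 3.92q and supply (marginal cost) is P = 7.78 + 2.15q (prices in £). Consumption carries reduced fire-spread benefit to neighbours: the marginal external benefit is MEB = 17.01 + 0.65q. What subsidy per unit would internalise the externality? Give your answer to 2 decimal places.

subsidy = £31.81 per unit

Social marginal benefit = demand + MEB = 131.23 - 3.27q.
Set SMB = MC: 131.23 - 3.27q = 7.78 + 2.15q → q* = 22.7768.
The Pigouvian subsidy equals MEB at q*: 17.01 + 0.65×22.7768 = 31.8149.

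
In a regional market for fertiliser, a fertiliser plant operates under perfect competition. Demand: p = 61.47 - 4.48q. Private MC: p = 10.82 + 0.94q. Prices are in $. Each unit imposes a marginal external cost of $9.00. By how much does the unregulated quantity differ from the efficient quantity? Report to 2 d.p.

Market equilibrium (private): 10.82 + 0.94q = 61.47 - 4.48q → q_m = 9.3450.
Social marginal cost = private MC + MEC = 19.82 + 0.94q.
Set SMC = demand: 19.82 + 0.94q = 61.47 - 4.48q → q* = 7.6845.
Gap = |9.3450 − 7.6845| = 1.6605.

1.66 units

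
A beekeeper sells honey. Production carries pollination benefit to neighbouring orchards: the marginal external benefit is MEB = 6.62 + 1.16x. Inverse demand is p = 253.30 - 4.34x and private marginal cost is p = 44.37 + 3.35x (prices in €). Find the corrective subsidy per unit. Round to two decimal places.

subsidy = €44.91 per unit

Social marginal cost = private MC − MEB = 37.75 + 2.19x.
Set SMC = demand: 37.75 + 2.19x = 253.30 - 4.34x → x* = 33.0092.
The Pigouvian subsidy equals MEB at x*: 6.62 + 1.16×33.0092 = 44.9107.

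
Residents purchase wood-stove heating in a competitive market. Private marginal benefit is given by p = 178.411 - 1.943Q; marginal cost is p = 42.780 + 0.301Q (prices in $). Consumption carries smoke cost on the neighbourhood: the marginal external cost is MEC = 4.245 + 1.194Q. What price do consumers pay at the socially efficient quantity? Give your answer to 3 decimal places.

Social marginal benefit = demand − MEC = 174.166 - 3.137Q.
Set SMB = MC: 174.166 - 3.137Q = 42.780 + 0.301Q → Q* = 38.2158.
Consumer price on the demand curve at Q*: 178.411 − 1.943×38.2158 = 104.1577.

P = $104.158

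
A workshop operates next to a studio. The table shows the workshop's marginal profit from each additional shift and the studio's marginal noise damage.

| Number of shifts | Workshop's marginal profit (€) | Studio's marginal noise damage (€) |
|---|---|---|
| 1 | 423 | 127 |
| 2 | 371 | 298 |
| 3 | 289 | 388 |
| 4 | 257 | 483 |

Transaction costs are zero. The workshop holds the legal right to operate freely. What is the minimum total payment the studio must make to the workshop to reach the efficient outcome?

€546

Left alone the workshop would choose level 4 (marginal profit stays positive).
Efficient level: k* = 2 (marginal profit ≥ marginal noise damage through 2).
The studio must at least cover the workshop's forgone profit from cutting 4→2: 289 + 257 = 546.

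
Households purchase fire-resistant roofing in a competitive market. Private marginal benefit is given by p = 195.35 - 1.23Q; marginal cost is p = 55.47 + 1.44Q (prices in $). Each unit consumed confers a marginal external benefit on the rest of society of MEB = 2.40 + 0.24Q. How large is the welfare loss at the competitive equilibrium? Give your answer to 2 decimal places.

DWL = $46.13

Market equilibrium (private): 55.47 + 1.44Q = 195.35 - 1.23Q → Q_m = 52.3895.
Social marginal benefit = demand + MEB = 197.75 - 0.99Q.
Set SMB = MC: 197.75 - 0.99Q = 55.47 + 1.44Q → Q* = 58.5514.
The loss is the area between SMB and MC from Q* to Q_m; with linear curves that's a triangle of height MEB(Q_m).
DWL = ½ × 6.1619 × 14.9735 = 46.1326.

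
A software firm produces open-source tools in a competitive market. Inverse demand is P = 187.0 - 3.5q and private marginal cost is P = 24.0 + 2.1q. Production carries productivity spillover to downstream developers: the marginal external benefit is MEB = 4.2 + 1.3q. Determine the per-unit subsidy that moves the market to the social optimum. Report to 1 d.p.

subsidy = 54.7 per unit

Social marginal cost = private MC − MEB = 19.8 + 0.8q.
Set SMC = demand: 19.8 + 0.8q = 187.0 - 3.5q → q* = 38.8837.
The Pigouvian subsidy equals MEB at q*: 4.2 + 1.3×38.8837 = 54.7488.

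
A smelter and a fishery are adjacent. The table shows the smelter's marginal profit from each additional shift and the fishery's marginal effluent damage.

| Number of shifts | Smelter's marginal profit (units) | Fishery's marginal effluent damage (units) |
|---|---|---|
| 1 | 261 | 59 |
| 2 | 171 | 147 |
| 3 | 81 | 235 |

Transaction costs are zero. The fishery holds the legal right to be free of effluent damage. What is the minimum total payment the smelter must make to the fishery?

Efficient level: marginal profit ≥ marginal effluent damage through level 2, so k* = 2.
With the fishery holding the right, the smelter must at least compensate total damage at k*: 59 + 147 = 206.

206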